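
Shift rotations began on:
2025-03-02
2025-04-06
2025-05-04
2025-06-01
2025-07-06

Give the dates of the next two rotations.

2025-08-03, 2025-09-07

These are Sundays at 28- or 35-day spacing (35, 28, 28, 35).
The pattern: 1st Sunday of the month.
1st Sunday of August 2025: 2025-08-03.
1st Sunday of September 2025: 2025-09-07.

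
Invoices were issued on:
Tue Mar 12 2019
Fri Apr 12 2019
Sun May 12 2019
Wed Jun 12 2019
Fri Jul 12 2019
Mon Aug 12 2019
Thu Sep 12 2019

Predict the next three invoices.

The day-of-month is always 12 (31, 30, 31, 30, 31, 31 days between events).
So this recurs on the 12th of each month.
Next: October 2019 → Sat Oct 12 2019.
November 2019: Tue Nov 12 2019.
Next: December 2019 → Thu Dec 12 2019.

Sat Oct 12 2019, Tue Nov 12 2019, Thu Dec 12 2019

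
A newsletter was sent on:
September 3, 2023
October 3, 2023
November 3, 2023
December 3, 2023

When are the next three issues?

January 3, 2024; February 3, 2024; March 3, 2024

Gaps: 30, 31, 30 days — not constant. Every event is on the 3rd of the month.
Pattern: the 3rd of each month.
January 2024: January 3, 2024.
February 2024: February 3, 2024.
March 2024: March 3, 2024.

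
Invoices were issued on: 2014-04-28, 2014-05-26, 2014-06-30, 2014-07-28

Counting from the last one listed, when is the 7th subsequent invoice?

Every date is a Monday; gaps 28, 35, 28 days.
Each is the last Monday of its month (at least one falls on the 29th or later, ruling out '4th Monday').
August 2014 ends with Monday 2014-08-25.
Last Monday of September 2014: 2014-09-29.
Last Monday of October 2014: 2014-10-27.
Last Monday of November 2014: 2014-11-24.
December 2014 ends with Monday 2014-12-29.
Last Monday of January 2015: 2015-01-26.
Last Monday of February 2015: 2015-02-23.

2015-02-23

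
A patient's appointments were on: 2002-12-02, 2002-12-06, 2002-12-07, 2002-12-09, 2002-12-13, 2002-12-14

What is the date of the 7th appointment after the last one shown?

Every event lands on a Monday or Friday or Saturday (gaps cycle 4, 1, 2, 4, 1).
So the schedule is: every Monday, Friday and Saturday.
Next Monday: 2002-12-16.
The following Friday is 2002-12-20.
The following Saturday is 2002-12-21.
Next Monday: 2002-12-23.
Next Friday: 2002-12-27.
Next Saturday: 2002-12-28.
The following Monday is 2002-12-30.

2002-12-30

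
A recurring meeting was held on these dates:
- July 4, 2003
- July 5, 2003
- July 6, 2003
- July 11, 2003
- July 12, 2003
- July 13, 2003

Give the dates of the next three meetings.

July 18, 2003; July 19, 2003; July 20, 2003

Every event lands on a Friday or Saturday or Sunday (gaps cycle 1, 1, 5, 1, 1).
So the schedule is: every Friday, Saturday and Sunday.
The following Friday is July 18, 2003.
The following Saturday is July 19, 2003.
The following Sunday is July 20, 2003.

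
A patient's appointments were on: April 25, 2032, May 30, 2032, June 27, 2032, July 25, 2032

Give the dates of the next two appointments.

All Sundays; the gaps (35, 28, 28) vary with month length.
This is the last Sunday of each month.
Last Sunday of August 2032: August 29, 2032.
Last Sunday of September 2032: September 26, 2032.

August 29, 2032; September 26, 2032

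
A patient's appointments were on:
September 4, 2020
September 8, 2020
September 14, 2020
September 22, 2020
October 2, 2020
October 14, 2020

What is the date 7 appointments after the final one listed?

The spacing grows by 2 each time: 4, 6, 8, 10, 12 days.
Next gap: 14 days. October 14, 2020 + 14 days = October 28, 2020.
Next gap: 16 days. October 28, 2020 + 16 days = November 13, 2020.
Next gap: 18 days. November 13, 2020 + 18 days = December 1, 2020.
Next gap: 20 days. December 1, 2020 + 20 days = December 21, 2020.
Next gap: 22 days. December 21, 2020 + 22 days = January 12, 2021.
Next gap: 24 days. January 12, 2021 + 24 days = February 5, 2021.
Next gap: 26 days. February 5, 2021 + 26 days = March 3, 2021.

March 3, 2021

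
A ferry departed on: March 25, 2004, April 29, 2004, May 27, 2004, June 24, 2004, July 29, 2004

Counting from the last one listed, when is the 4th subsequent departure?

Every date is a Thursday; gaps 35, 28, 28, 35 days.
Each is the last Thursday of its month (at least one falls on the 29th or later, ruling out '4th Thursday').
Last Thursday of August 2004: August 26, 2004.
Last Thursday of September 2004: September 30, 2004.
October 2004 ends with Thursday October 28, 2004.
Last Thursday of November 2004: November 25, 2004.

November 25, 2004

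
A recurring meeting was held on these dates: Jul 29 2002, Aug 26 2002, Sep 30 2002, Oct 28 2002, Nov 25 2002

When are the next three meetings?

Every date is a Monday; gaps 28, 35, 28, 28 days.
Each is the last Monday of its month (at least one falls on the 29th or later, ruling out '4th Monday').
Last Monday of December 2002: Dec 30 2002.
Last Monday of January 2003: Jan 27 2003.
Last Monday of February 2003: Feb 24 2003.

Dec 30 2002, Jan 27 2003, Feb 24 2003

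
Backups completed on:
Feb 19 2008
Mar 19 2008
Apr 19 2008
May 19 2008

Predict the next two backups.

Gaps: 29, 31, 30 days — not constant. Every event is on the 19th of the month.
Pattern: the 19th of each month.
Next: June 2008 → Jun 19 2008.
Next: July 2008 → Jul 19 2008.

Jun 19 2008, Jul 19 2008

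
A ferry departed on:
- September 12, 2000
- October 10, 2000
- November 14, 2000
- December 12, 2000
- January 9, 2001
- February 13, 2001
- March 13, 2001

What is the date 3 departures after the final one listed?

Gaps: 28, 35, 28, 28, 35, 28 days — a mix of 28 and 35. Every date is a Tuesday.
Each is the 2nd Tuesday of its month.
2nd Tuesday of April 2001: April 10, 2001.
May 2001 — 2nd Tuesday is May 8, 2001.
2nd Tuesday of June 2001: June 12, 2001.

June 12, 2001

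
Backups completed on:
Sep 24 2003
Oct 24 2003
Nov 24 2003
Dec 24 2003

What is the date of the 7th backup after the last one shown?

The day-of-month is always 24 (30, 31, 30 days between events).
So this recurs on the 24th of each month.
January 2004: Jan 24 2004.
Next: February 2004 → Feb 24 2004.
Next: March 2004 → Mar 24 2004.
April 2004: Apr 24 2004.
May 2004: May 24 2004.
June 2004: Jun 24 2004.
July 2004: Jul 24 2004.

Jul 24 2004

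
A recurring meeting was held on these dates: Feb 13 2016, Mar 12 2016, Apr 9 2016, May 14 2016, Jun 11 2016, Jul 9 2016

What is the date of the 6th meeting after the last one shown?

These are Saturdays at 28- or 35-day spacing (28, 28, 35, 28, 28).
The pattern: 2nd Saturday of the month.
August 2016 — 2nd Saturday is Aug 13 2016.
September 2016 — 2nd Saturday is Sep 10 2016.
October 2016 — 2nd Saturday is Oct 8 2016.
November 2016 — 2nd Saturday is Nov 12 2016.
December 2016 — 2nd Saturday is Dec 10 2016.
January 2017 — 2nd Saturday is Jan 14 2017.

Jan 14 2017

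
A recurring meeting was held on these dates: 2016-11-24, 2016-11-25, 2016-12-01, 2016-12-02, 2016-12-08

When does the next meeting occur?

Every event lands on a Thursday or Friday (gaps cycle 1, 6, 1, 6).
So the schedule is: every Thursday and Friday.
The following Friday is 2016-12-09.

2016-12-09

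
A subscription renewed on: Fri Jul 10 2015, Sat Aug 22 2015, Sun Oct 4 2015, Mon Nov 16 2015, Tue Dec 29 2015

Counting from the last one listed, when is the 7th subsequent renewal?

Gaps between consecutive events: 43, 43, 43, 43 days — a constant 43-day interval.
Tue Dec 29 2015 + 43 days = Wed Feb 10 2016.
Wed Feb 10 2016 + 43 days = Thu Mar 24 2016.
Thu Mar 24 2016 + 43 days = Fri May 6 2016.
Fri May 6 2016 + 43 days = Sat Jun 18 2016.
Sat Jun 18 2016 + 43 days = Sun Jul 31 2016.
Sun Jul 31 2016 + 43 days = Mon Sep 12 2016.
Mon Sep 12 2016 + 43 days = Tue Oct 25 2016.

Tue Oct 25 2016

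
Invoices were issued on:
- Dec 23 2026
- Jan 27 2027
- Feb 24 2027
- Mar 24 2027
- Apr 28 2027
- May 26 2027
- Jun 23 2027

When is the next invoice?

These are Wednesdays at 28- or 35-day spacing (35, 28, 28, 35, 28, 28).
The pattern: 4th Wednesday of the month.
July 2027 — 4th Wednesday is Jul 28 2027.

Jul 28 2027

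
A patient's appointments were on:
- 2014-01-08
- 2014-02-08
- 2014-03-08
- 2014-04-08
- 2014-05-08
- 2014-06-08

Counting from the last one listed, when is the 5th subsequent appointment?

2014-11-08

Each date is the 8th; the gaps (31, 28, 31, 30, 31) track the month lengths.
The rule is the 8th of each month.
Next: July 2014 → 2014-07-08.
Next: August 2014 → 2014-08-08.
Next: September 2014 → 2014-09-08.
October 2014: 2014-10-08.
Next: November 2014 → 2014-11-08.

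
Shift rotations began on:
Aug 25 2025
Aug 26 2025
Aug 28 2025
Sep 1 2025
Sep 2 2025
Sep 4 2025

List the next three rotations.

Every event lands on a Monday or Tuesday or Thursday (gaps cycle 1, 2, 4, 1, 2).
So the schedule is: every Monday, Tuesday and Thursday.
Next Monday: Sep 8 2025.
The following Tuesday is Sep 9 2025.
The following Thursday is Sep 11 2025.

Sep 8 2025, Sep 9 2025, Sep 11 2025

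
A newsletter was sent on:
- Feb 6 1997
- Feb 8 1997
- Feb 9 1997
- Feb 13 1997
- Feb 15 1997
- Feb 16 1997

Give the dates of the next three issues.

Feb 20 1997, Feb 22 1997, Feb 23 1997

Gaps: 2, 1, 4, 2, 1 days — not constant, but cyclic with period 3.
The events fall on every Thursday, Saturday and Sunday.
Next Thursday: Feb 20 1997.
Next Saturday: Feb 22 1997.
The following Sunday is Feb 23 1997.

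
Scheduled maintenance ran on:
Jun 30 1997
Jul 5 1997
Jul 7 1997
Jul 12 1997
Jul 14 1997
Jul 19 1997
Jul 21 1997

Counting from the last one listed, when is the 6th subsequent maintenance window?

Aug 11 1997

Every event lands on a Monday or Saturday (gaps cycle 5, 2, 5, 2, 5, 2).
So the schedule is: every Monday and Saturday.
Next Saturday: Jul 26 1997.
The following Monday is Jul 28 1997.
The following Saturday is Aug 2 1997.
Next Monday: Aug 4 1997.
The following Saturday is Aug 9 1997.
Next Monday: Aug 11 1997.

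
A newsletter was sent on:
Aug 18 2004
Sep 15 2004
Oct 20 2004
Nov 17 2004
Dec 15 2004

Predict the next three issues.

Jan 19 2005, Feb 16 2005, Mar 16 2005

These are Wednesdays at 28- or 35-day spacing (28, 35, 28, 28).
The pattern: 3rd Wednesday of the month.
3rd Wednesday of January 2005: Jan 19 2005.
3rd Wednesday of February 2005: Feb 16 2005.
3rd Wednesday of March 2005: Mar 16 2005.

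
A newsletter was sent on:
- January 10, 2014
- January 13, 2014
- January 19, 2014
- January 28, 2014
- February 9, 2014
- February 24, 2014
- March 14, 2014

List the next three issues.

Intervals are 3, 6, 9, 12, 15, 18 days — an arithmetic progression with common difference 3.
Next gap: 21 days. March 14, 2014 + 21 days = April 4, 2014.
Next gap: 24 days. April 4, 2014 + 24 days = April 28, 2014.
Next gap: 27 days. April 28, 2014 + 27 days = May 25, 2014.

April 4, 2014; April 28, 2014; May 25, 2014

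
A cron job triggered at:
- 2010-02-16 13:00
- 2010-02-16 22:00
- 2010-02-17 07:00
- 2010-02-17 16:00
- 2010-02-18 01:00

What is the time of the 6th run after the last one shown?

2010-02-20 07:00

The interval is a steady 9 hours (9, 9, 9, 9).
2010-02-18 01:00 + 9 h = 2010-02-18 10:00.
2010-02-18 10:00 + 9 h = 2010-02-18 19:00.
2010-02-18 19:00 + 9 h = 2010-02-19 04:00.
2010-02-19 04:00 + 9 h = 2010-02-19 13:00.
2010-02-19 13:00 + 9 h = 2010-02-19 22:00.
2010-02-19 22:00 + 9 h = 2010-02-20 07:00.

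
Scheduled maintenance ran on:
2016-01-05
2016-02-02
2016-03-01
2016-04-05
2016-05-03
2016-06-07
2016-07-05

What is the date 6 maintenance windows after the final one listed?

2017-01-03

These are Tuesdays at 28- or 35-day spacing (28, 28, 35, 28, 35, 28).
The pattern: 1st Tuesday of the month.
1st Tuesday of August 2016: 2016-08-02.
September 2016 — 1st Tuesday is 2016-09-06.
1st Tuesday of October 2016: 2016-10-04.
1st Tuesday of November 2016: 2016-11-01.
December 2016 — 1st Tuesday is 2016-12-06.
1st Tuesday of January 2017: 2017-01-03.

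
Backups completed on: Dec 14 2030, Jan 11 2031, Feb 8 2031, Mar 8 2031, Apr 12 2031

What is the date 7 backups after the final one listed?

Nov 8 2031

Gaps: 28, 28, 28, 35 days — a mix of 28 and 35. Every date is a Saturday.
Each is the 2nd Saturday of its month.
2nd Saturday of May 2031: May 10 2031.
June 2031 — 2nd Saturday is Jun 14 2031.
July 2031 — 2nd Saturday is Jul 12 2031.
August 2031 — 2nd Saturday is Aug 9 2031.
September 2031 — 2nd Saturday is Sep 13 2031.
2nd Saturday of October 2031: Oct 11 2031.
November 2031 — 2nd Saturday is Nov 8 2031.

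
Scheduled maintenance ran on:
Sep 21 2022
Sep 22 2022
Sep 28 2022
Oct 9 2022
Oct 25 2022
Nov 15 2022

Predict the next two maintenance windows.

Dec 11 2022, Jan 11 2023

The spacing grows by 5 each time: 1, 6, 11, 16, 21 days.
Next gap: 26 days. Nov 15 2022 + 26 days = Dec 11 2022.
Next gap: 31 days. Dec 11 2022 + 31 days = Jan 11 2023.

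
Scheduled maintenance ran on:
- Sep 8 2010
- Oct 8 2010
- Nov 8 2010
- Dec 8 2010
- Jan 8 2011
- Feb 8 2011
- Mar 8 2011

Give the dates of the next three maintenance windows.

Gaps: 30, 31, 30, 31, 31, 28 days — not constant. Every event is on the 8th of the month.
Pattern: the 8th of each month.
April 2011: Apr 8 2011.
Next: May 2011 → May 8 2011.
Next: June 2011 → Jun 8 2011.

Apr 8 2011, May 8 2011, Jun 8 2011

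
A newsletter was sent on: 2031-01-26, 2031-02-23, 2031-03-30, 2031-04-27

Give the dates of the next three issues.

2031-05-25, 2031-06-29, 2031-07-27

All Sundays; the gaps (28, 35, 28) vary with month length.
This is the last Sunday of each month.
May 2031 ends with Sunday 2031-05-25.
June 2031 ends with Sunday 2031-06-29.
Last Sunday of July 2031: 2031-07-27.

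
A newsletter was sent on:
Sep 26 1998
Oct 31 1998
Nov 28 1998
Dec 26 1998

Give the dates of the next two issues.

Every date is a Saturday; gaps 35, 28, 28 days.
Each is the last Saturday of its month (at least one falls on the 29th or later, ruling out '4th Saturday').
Last Saturday of January 1999: Jan 30 1999.
Last Saturday of February 1999: Feb 27 1999.

Jan 30 1999, Feb 27 1999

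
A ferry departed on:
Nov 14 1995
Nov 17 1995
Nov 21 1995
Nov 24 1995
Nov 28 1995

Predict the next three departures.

Dec 1 1995, Dec 5 1995, Dec 8 1995

The gap pattern 3, 4, 3, 4 repeats every 2 events.
These are the Tuesdays and Fridays of each week.
The following Friday is Dec 1 1995.
Next Tuesday: Dec 5 1995.
Next Friday: Dec 8 1995.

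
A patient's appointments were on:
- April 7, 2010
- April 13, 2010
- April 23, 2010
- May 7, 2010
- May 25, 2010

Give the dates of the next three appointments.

June 16, 2010; July 12, 2010; August 11, 2010

Intervals are 6, 10, 14, 18 days — an arithmetic progression with common difference 4.
Next gap: 22 days. May 25, 2010 + 22 days = June 16, 2010.
Next gap: 26 days. June 16, 2010 + 26 days = July 12, 2010.
Next gap: 30 days. July 12, 2010 + 30 days = August 11, 2010.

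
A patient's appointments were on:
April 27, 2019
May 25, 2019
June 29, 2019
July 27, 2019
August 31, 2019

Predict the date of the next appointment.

September 28, 2019

All Saturdays; the gaps (28, 35, 28, 35) vary with month length.
This is the last Saturday of each month.
September 2019 ends with Saturday September 28, 2019.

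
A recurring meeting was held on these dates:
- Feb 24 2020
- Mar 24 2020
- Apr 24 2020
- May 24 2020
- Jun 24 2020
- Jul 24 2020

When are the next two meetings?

Each date is the 24th; the gaps (29, 31, 30, 31, 30) track the month lengths.
The rule is the 24th of each month.
Next: August 2020 → Aug 24 2020.
Next: September 2020 → Sep 24 2020.

Aug 24 2020, Sep 24 2020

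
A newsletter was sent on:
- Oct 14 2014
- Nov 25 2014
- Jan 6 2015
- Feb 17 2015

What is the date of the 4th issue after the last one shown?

The spacing is 42, 42, 42 days — always 42 days.
Feb 17 2015 + 42 days = Mar 31 2015.
Mar 31 2015 + 42 days = May 12 2015.
May 12 2015 + 42 days = Jun 23 2015.
Jun 23 2015 + 42 days = Aug 4 2015.

Aug 4 2015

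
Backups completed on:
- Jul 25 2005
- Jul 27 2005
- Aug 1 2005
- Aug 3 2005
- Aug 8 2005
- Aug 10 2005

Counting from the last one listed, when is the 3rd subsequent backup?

Aug 22 2005

The gap pattern 2, 5, 2, 5, 2 repeats every 2 events.
These are the Mondays and Wednesdays of each week.
The following Monday is Aug 15 2005.
Next Wednesday: Aug 17 2005.
The following Monday is Aug 22 2005.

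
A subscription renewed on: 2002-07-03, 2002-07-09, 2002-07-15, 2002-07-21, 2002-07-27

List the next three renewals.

Gaps between consecutive events: 6, 6, 6, 6 days — a constant 6-day interval.
2002-07-27 + 6 days = 2002-08-02.
2002-08-02 + 6 days = 2002-08-08.
2002-08-08 + 6 days = 2002-08-14.

2002-08-02, 2002-08-08, 2002-08-14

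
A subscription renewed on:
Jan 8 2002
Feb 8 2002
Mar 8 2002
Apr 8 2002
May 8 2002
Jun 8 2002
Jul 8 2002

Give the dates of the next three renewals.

The day-of-month is always 8 (31, 28, 31, 30, 31, 30 days between events).
So this recurs on the 8th of each month.
August 2002: Aug 8 2002.
September 2002: Sep 8 2002.
Next: October 2002 → Oct 8 2002.

Aug 8 2002, Sep 8 2002, Oct 8 2002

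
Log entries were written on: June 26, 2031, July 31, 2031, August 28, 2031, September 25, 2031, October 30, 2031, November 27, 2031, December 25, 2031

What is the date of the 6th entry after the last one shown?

June 24, 2032

All Thursdays; the gaps (35, 28, 28, 35, 28, 28) vary with month length.
This is the last Thursday of each month.
January 2032 ends with Thursday January 29, 2032.
February 2032 ends with Thursday February 26, 2032.
March 2032 ends with Thursday March 25, 2032.
April 2032 ends with Thursday April 29, 2032.
Last Thursday of May 2032: May 27, 2032.
Last Thursday of June 2032: June 24, 2032.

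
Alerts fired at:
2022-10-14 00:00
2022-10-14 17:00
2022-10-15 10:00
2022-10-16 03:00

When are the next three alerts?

Spacing: 17, 17, 17 h — constant 17 h.
2022-10-16 03:00 + 17 h = 2022-10-16 20:00.
2022-10-16 20:00 + 17 h = 2022-10-17 13:00.
2022-10-17 13:00 + 17 h = 2022-10-18 06:00.

2022-10-16 20:00, 2022-10-17 13:00, 2022-10-18 06:00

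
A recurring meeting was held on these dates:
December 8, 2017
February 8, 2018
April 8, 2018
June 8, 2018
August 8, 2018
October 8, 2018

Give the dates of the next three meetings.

December 8, 2018; February 8, 2019; April 8, 2019

The day-of-month is always 8 (62, 59, 61, 61, 61 days between events).
So this recurs on the 8th of every 2 months.
December 2018: December 8, 2018.
February 2019: February 8, 2019.
April 2019: April 8, 2019.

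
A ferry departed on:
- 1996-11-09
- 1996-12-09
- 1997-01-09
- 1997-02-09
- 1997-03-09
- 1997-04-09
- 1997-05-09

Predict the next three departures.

Each date is the 9th; the gaps (30, 31, 31, 28, 31, 30) track the month lengths.
The rule is the 9th of each month.
June 1997: 1997-06-09.
July 1997: 1997-07-09.
August 1997: 1997-08-09.

1997-06-09, 1997-07-09, 1997-08-09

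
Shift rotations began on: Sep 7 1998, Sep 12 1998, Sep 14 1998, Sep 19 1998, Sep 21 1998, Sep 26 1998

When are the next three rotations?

Sep 28 1998, Oct 3 1998, Oct 5 1998

Every event lands on a Monday or Saturday (gaps cycle 5, 2, 5, 2, 5).
So the schedule is: every Monday and Saturday.
Next Monday: Sep 28 1998.
Next Saturday: Oct 3 1998.
The following Monday is Oct 5 1998.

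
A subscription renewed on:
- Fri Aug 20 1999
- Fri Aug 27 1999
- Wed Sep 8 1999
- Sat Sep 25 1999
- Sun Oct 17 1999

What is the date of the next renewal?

Sat Nov 13 1999

Intervals are 7, 12, 17, 22 days — an arithmetic progression with common difference 5.
Next gap: 27 days. Sun Oct 17 1999 + 27 days = Sat Nov 13 1999.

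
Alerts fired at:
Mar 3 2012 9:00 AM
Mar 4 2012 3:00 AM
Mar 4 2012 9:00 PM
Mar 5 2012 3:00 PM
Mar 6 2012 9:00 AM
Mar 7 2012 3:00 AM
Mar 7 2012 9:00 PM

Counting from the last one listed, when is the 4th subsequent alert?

Mar 10 2012 9:00 PM

Spacing: 18, 18, 18, 18, 18, 18 h — constant 18 h.
Mar 7 2012 9:00 PM + 18 h = Mar 8 2012 3:00 PM.
Mar 8 2012 3:00 PM + 18 h = Mar 9 2012 9:00 AM.
Mar 9 2012 9:00 AM + 18 h = Mar 10 2012 3:00 AM.
Mar 10 2012 3:00 AM + 18 h = Mar 10 2012 9:00 PM.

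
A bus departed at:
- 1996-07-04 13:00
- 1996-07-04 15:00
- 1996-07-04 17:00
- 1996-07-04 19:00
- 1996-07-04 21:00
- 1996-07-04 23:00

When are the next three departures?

Spacing: 2, 2, 2, 2, 2 h — constant 2 h.
1996-07-04 23:00 + 2 h = 1996-07-05 01:00.
1996-07-05 01:00 + 2 h = 1996-07-05 03:00.
1996-07-05 03:00 + 2 h = 1996-07-05 05:00.

1996-07-05 01:00, 1996-07-05 03:00, 1996-07-05 05:00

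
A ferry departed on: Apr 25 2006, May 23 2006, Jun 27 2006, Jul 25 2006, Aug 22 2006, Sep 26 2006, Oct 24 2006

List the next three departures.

Gaps: 28, 35, 28, 28, 35, 28 days — a mix of 28 and 35. Every date is a Tuesday.
Each is the 4th Tuesday of its month.
4th Tuesday of November 2006: Nov 28 2006.
December 2006 — 4th Tuesday is Dec 26 2006.
January 2007 — 4th Tuesday is Jan 23 2007.

Nov 28 2006, Dec 26 2006, Jan 23 2007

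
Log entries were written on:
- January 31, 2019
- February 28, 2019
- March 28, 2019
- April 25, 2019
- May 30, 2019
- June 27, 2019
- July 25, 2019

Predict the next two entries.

All Thursdays; the gaps (28, 28, 28, 35, 28, 28) vary with month length.
This is the last Thursday of each month.
Last Thursday of August 2019: August 29, 2019.
September 2019 ends with Thursday September 26, 2019.

August 29, 2019; September 26, 2019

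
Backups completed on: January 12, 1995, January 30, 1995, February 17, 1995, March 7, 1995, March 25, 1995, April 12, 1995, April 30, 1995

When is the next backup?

May 18, 1995

Gaps between consecutive events: 18, 18, 18, 18, 18, 18 days — a constant 18-day interval.
April 30, 1995 + 18 days = May 18, 1995.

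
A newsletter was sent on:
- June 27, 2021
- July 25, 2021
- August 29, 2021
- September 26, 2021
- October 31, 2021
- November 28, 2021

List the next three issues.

December 26, 2021; January 30, 2022; February 27, 2022

All Sundays; the gaps (28, 35, 28, 35, 28) vary with month length.
This is the last Sunday of each month.
Last Sunday of December 2021: December 26, 2021.
Last Sunday of January 2022: January 30, 2022.
Last Sunday of February 2022: February 27, 2022.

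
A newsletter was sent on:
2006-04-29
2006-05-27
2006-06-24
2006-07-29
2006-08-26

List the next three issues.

2006-09-30, 2006-10-28, 2006-11-25

These are Saturdays with 28, 28, 35, 28-day gaps.
Each is the final Saturday of its month — 2006-04-29 is past the 28th, so '4th Saturday' doesn't fit.
Last Saturday of September 2006: 2006-09-30.
Last Saturday of October 2006: 2006-10-28.
Last Saturday of November 2006: 2006-11-25.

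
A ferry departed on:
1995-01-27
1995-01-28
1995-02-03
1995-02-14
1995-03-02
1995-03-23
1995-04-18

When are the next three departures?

1995-05-19, 1995-06-24, 1995-08-04

The spacing grows by 5 each time: 1, 6, 11, 16, 21, 26 days.
Next gap: 31 days. 1995-04-18 + 31 days = 1995-05-19.
Next gap: 36 days. 1995-05-19 + 36 days = 1995-06-24.
Next gap: 41 days. 1995-06-24 + 41 days = 1995-08-04.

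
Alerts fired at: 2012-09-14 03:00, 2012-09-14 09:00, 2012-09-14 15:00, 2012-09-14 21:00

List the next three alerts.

2012-09-15 03:00, 2012-09-15 09:00, 2012-09-15 15:00

Gaps: 6, 6, 6 hours — each event is 6 hours after the previous one.
2012-09-14 21:00 + 6 h = 2012-09-15 03:00.
2012-09-15 03:00 + 6 h = 2012-09-15 09:00.
2012-09-15 09:00 + 6 h = 2012-09-15 15:00.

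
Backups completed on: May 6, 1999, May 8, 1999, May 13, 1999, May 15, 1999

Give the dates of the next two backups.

The gap pattern 2, 5, 2 repeats every 2 events.
These are the Thursdays and Saturdays of each week.
The following Thursday is May 20, 1999.
The following Saturday is May 22, 1999.

May 20, 1999; May 22, 1999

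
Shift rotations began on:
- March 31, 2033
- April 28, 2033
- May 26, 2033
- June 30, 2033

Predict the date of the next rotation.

Every date is a Thursday; gaps 28, 28, 35 days.
Each is the last Thursday of its month (at least one falls on the 29th or later, ruling out '4th Thursday').
Last Thursday of July 2033: July 28, 2033.

July 28, 2033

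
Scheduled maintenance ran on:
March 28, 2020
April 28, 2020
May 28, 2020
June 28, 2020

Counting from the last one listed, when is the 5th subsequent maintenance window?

Gaps: 31, 30, 31 days — not constant. Every event is on the 28th of the month.
Pattern: the 28th of each month.
July 2020: July 28, 2020.
Next: August 2020 → August 28, 2020.
Next: September 2020 → September 28, 2020.
October 2020: October 28, 2020.
November 2020: November 28, 2020.

November 28, 2020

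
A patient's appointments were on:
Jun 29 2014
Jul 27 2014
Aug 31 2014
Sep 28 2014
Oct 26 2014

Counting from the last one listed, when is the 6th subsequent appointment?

Every date is a Sunday; gaps 28, 35, 28, 28 days.
Each is the last Sunday of its month (at least one falls on the 29th or later, ruling out '4th Sunday').
November 2014 ends with Sunday Nov 30 2014.
December 2014 ends with Sunday Dec 28 2014.
Last Sunday of January 2015: Jan 25 2015.
Last Sunday of February 2015: Feb 22 2015.
Last Sunday of March 2015: Mar 29 2015.
Last Sunday of April 2015: Apr 26 2015.

Apr 26 2015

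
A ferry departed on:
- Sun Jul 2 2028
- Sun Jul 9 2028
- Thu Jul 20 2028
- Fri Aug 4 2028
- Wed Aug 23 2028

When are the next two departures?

Fri Sep 15 2028, Thu Oct 12 2028

Gaps: 7, 11, 15, 19 days — each gap is 4 larger than the previous one.
Next gap: 23 days. Wed Aug 23 2028 + 23 days = Fri Sep 15 2028.
Next gap: 27 days. Fri Sep 15 2028 + 27 days = Thu Oct 12 2028.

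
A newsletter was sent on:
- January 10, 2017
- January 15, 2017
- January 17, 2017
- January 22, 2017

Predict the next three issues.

Gaps: 5, 2, 5 days — not constant, but cyclic with period 2.
The events fall on every Tuesday and Sunday.
Next Tuesday: January 24, 2017.
Next Sunday: January 29, 2017.
Next Tuesday: January 31, 2017.

January 24, 2017; January 29, 2017; January 31, 2017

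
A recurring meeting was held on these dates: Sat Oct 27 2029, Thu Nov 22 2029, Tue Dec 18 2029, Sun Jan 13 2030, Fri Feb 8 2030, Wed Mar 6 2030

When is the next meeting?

Every event comes 26 days after the last (26, 26, 26, 26, 26).
Wed Mar 6 2030 + 26 days = Mon Apr 1 2030.

Mon Apr 1 2030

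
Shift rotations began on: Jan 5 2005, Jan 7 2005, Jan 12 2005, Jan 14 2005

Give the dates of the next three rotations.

Gaps: 2, 5, 2 days — not constant, but cyclic with period 2.
The events fall on every Wednesday and Friday.
The following Wednesday is Jan 19 2005.
The following Friday is Jan 21 2005.
Next Wednesday: Jan 26 2005.

Jan 19 2005, Jan 21 2005, Jan 26 2005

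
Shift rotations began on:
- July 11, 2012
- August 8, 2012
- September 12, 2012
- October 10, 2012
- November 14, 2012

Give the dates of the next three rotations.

December 12, 2012; January 9, 2013; February 13, 2013

All dates are Wednesdays, 28, 35, 28, 35 days apart.
Specifically, the 2nd Wednesday of each month.
2nd Wednesday of December 2012: December 12, 2012.
January 2013 — 2nd Wednesday is January 9, 2013.
2nd Wednesday of February 2013: February 13, 2013.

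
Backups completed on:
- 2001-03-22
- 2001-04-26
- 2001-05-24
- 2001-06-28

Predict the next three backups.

2001-07-26, 2001-08-23, 2001-09-27

These are Thursdays at 28- or 35-day spacing (35, 28, 35).
The pattern: 4th Thursday of the month.
4th Thursday of July 2001: 2001-07-26.
August 2001 — 4th Thursday is 2001-08-23.
September 2001 — 4th Thursday is 2001-09-27.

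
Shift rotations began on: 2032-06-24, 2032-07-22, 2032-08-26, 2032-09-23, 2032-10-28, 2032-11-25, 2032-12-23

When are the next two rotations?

These are Thursdays at 28- or 35-day spacing (28, 35, 28, 35, 28, 28).
The pattern: 4th Thursday of the month.
January 2033 — 4th Thursday is 2033-01-27.
4th Thursday of February 2033: 2033-02-24.

2033-01-27, 2033-02-24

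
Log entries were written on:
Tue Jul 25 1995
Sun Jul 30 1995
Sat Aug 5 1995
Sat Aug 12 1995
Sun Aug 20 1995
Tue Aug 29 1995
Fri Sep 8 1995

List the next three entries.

Intervals are 5, 6, 7, 8, 9, 10 days — an arithmetic progression with common difference 1.
Next gap: 11 days. Fri Sep 8 1995 + 11 days = Tue Sep 19 1995.
Next gap: 12 days. Tue Sep 19 1995 + 12 days = Sun Oct 1 1995.
Next gap: 13 days. Sun Oct 1 1995 + 13 days = Sat Oct 14 1995.

Tue Sep 19 1995, Sun Oct 1 1995, Sat Oct 14 1995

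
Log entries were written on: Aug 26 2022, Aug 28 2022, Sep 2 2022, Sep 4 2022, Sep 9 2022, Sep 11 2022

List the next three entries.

The gap pattern 2, 5, 2, 5, 2 repeats every 2 events.
These are the Fridays and Sundays of each week.
Next Friday: Sep 16 2022.
Next Sunday: Sep 18 2022.
The following Friday is Sep 23 2022.

Sep 16 2022, Sep 18 2022, Sep 23 2022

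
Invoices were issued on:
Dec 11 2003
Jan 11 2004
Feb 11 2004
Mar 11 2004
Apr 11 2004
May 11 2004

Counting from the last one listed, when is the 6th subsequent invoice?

The day-of-month is always 11 (31, 31, 29, 31, 30 days between events).
So this recurs on the 11th of each month.
Next: June 2004 → Jun 11 2004.
Next: July 2004 → Jul 11 2004.
August 2004: Aug 11 2004.
September 2004: Sep 11 2004.
Next: October 2004 → Oct 11 2004.
Next: November 2004 → Nov 11 2004.

Nov 11 2004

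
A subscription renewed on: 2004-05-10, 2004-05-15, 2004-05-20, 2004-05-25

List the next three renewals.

Gaps between consecutive events: 5, 5, 5 days — a constant 5-day interval.
2004-05-25 + 5 days = 2004-05-30.
2004-05-30 + 5 days = 2004-06-04.
2004-06-04 + 5 days = 2004-06-09.

2004-05-30, 2004-06-04, 2004-06-09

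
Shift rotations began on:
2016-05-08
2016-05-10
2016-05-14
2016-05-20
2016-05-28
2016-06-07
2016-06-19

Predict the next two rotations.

Intervals are 2, 4, 6, 8, 10, 12 days — an arithmetic progression with common difference 2.
Next gap: 14 days. 2016-06-19 + 14 days = 2016-07-03.
Next gap: 16 days. 2016-07-03 + 16 days = 2016-07-19.

2016-07-03, 2016-07-19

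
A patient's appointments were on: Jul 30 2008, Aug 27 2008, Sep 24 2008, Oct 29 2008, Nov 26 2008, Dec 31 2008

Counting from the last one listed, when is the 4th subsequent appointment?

All Wednesdays; the gaps (28, 28, 35, 28, 35) vary with month length.
This is the last Wednesday of each month.
Last Wednesday of January 2009: Jan 28 2009.
February 2009 ends with Wednesday Feb 25 2009.
March 2009 ends with Wednesday Mar 25 2009.
Last Wednesday of April 2009: Apr 29 2009.

Apr 29 2009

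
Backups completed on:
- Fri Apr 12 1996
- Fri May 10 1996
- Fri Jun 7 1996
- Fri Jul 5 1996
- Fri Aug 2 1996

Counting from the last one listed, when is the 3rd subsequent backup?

Every event comes 28 days after the last (28, 28, 28, 28).
Fri Aug 2 1996 + 28 days = Fri Aug 30 1996.
Fri Aug 30 1996 + 28 days = Fri Sep 27 1996.
Fri Sep 27 1996 + 28 days = Fri Oct 25 1996.

Fri Oct 25 1996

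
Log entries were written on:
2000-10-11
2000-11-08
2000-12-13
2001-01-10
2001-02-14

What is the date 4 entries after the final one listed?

Gaps: 28, 35, 28, 35 days — a mix of 28 and 35. Every date is a Wednesday.
Each is the 2nd Wednesday of its month.
2nd Wednesday of March 2001: 2001-03-14.
2nd Wednesday of April 2001: 2001-04-11.
May 2001 — 2nd Wednesday is 2001-05-09.
June 2001 — 2nd Wednesday is 2001-06-13.

2001-06-13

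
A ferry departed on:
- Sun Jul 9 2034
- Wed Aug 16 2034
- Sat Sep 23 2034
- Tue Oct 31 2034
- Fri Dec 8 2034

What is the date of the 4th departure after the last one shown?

Wed May 9 2035

Gaps between consecutive events: 38, 38, 38, 38 days — a constant 38-day interval.
Fri Dec 8 2034 + 38 days = Mon Jan 15 2035.
Mon Jan 15 2035 + 38 days = Thu Feb 22 2035.
Thu Feb 22 2035 + 38 days = Sun Apr 1 2035.
Sun Apr 1 2035 + 38 days = Wed May 9 2035.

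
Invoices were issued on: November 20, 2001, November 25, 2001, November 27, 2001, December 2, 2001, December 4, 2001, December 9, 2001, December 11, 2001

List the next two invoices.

December 16, 2001; December 18, 2001

Gaps: 5, 2, 5, 2, 5, 2 days — not constant, but cyclic with period 2.
The events fall on every Tuesday and Sunday.
Next Sunday: December 16, 2001.
Next Tuesday: December 18, 2001.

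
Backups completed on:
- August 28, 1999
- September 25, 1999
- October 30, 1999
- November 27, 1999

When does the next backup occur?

December 25, 1999

All Saturdays; the gaps (28, 35, 28) vary with month length.
This is the last Saturday of each month.
Last Saturday of December 1999: December 25, 1999.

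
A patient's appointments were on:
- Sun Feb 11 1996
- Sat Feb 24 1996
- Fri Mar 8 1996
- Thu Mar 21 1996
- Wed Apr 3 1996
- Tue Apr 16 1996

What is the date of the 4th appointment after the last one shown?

Fri Jun 7 1996

Gaps between consecutive events: 13, 13, 13, 13, 13 days — a constant 13-day interval.
Tue Apr 16 1996 + 13 days = Mon Apr 29 1996.
Mon Apr 29 1996 + 13 days = Sun May 12 1996.
Sun May 12 1996 + 13 days = Sat May 25 1996.
Sat May 25 1996 + 13 days = Fri Jun 7 1996.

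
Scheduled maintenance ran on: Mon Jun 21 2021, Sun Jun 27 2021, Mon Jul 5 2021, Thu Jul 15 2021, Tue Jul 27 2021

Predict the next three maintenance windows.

The spacing grows by 2 each time: 6, 8, 10, 12 days.
Next gap: 14 days. Tue Jul 27 2021 + 14 days = Tue Aug 10 2021.
Next gap: 16 days. Tue Aug 10 2021 + 16 days = Thu Aug 26 2021.
Next gap: 18 days. Thu Aug 26 2021 + 18 days = Mon Sep 13 2021.

Tue Aug 10 2021, Thu Aug 26 2021, Mon Sep 13 2021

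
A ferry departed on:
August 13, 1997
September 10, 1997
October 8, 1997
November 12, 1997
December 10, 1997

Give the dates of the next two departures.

All dates are Wednesdays, 28, 28, 35, 28 days apart.
Specifically, the 2nd Wednesday of each month.
2nd Wednesday of January 1998: January 14, 1998.
2nd Wednesday of February 1998: February 11, 1998.

January 14, 1998; February 11, 1998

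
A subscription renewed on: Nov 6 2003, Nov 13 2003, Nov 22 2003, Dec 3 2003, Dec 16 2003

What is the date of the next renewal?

Dec 31 2003

The spacing grows by 2 each time: 7, 9, 11, 13 days.
Next gap: 15 days. Dec 16 2003 + 15 days = Dec 31 2003.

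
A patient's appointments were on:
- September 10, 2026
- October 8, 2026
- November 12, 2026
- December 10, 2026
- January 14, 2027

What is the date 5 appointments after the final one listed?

All dates are Thursdays, 28, 35, 28, 35 days apart.
Specifically, the 2nd Thursday of each month.
2nd Thursday of February 2027: February 11, 2027.
2nd Thursday of March 2027: March 11, 2027.
2nd Thursday of April 2027: April 8, 2027.
May 2027 — 2nd Thursday is May 13, 2027.
June 2027 — 2nd Thursday is June 10, 2027.

June 10, 2027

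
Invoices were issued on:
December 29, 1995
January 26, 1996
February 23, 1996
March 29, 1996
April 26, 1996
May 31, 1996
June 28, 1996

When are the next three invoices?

All Fridays; the gaps (28, 28, 35, 28, 35, 28) vary with month length.
This is the last Friday of each month.
Last Friday of July 1996: July 26, 1996.
August 1996 ends with Friday August 30, 1996.
September 1996 ends with Friday September 27, 1996.

July 26, 1996; August 30, 1996; September 27, 1996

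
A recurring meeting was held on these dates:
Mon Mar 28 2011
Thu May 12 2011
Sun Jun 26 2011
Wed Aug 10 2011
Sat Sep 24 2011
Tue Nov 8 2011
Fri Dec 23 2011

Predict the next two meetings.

Gaps between consecutive events: 45, 45, 45, 45, 45, 45 days — a constant 45-day interval.
Fri Dec 23 2011 + 45 days = Mon Feb 6 2012.
Mon Feb 6 2012 + 45 days = Thu Mar 22 2012.

Mon Feb 6 2012, Thu Mar 22 2012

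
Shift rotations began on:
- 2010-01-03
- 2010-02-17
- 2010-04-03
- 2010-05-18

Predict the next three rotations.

2010-07-02, 2010-08-16, 2010-09-30

The spacing is 45, 45, 45 days — always 45 days.
2010-05-18 + 45 days = 2010-07-02.
2010-07-02 + 45 days = 2010-08-16.
2010-08-16 + 45 days = 2010-09-30.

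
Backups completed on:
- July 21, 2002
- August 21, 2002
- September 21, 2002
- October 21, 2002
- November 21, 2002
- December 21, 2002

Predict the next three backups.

Each date is the 21st; the gaps (31, 31, 30, 31, 30) track the month lengths.
The rule is the 21st of each month.
Next: January 2003 → January 21, 2003.
February 2003: February 21, 2003.
Next: March 2003 → March 21, 2003.

January 21, 2003; February 21, 2003; March 21, 2003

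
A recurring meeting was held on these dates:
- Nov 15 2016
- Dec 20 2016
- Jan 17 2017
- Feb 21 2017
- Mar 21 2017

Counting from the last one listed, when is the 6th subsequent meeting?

All dates are Tuesdays, 35, 28, 35, 28 days apart.
Specifically, the 3rd Tuesday of each month.
3rd Tuesday of April 2017: Apr 18 2017.
3rd Tuesday of May 2017: May 16 2017.
3rd Tuesday of June 2017: Jun 20 2017.
July 2017 — 3rd Tuesday is Jul 18 2017.
3rd Tuesday of August 2017: Aug 15 2017.
September 2017 — 3rd Tuesday is Sep 19 2017.

Sep 19 2017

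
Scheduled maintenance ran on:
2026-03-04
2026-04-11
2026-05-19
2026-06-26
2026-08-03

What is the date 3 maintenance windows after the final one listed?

2026-11-25

The spacing is 38, 38, 38, 38 days — always 38 days.
2026-08-03 + 38 days = 2026-09-10.
2026-09-10 + 38 days = 2026-10-18.
2026-10-18 + 38 days = 2026-11-25.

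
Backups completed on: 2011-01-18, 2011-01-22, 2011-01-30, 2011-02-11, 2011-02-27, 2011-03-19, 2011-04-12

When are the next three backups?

2011-05-10, 2011-06-11, 2011-07-17

Gaps: 4, 8, 12, 16, 20, 24 days — each gap is 4 larger than the previous one.
Next gap: 28 days. 2011-04-12 + 28 days = 2011-05-10.
Next gap: 32 days. 2011-05-10 + 32 days = 2011-06-11.
Next gap: 36 days. 2011-06-11 + 36 days = 2011-07-17.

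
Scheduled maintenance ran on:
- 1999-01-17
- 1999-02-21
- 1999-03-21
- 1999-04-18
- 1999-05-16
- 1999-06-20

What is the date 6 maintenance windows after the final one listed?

1999-12-19

Gaps: 35, 28, 28, 28, 35 days — a mix of 28 and 35. Every date is a Sunday.
Each is the 3rd Sunday of its month.
July 1999 — 3rd Sunday is 1999-07-18.
August 1999 — 3rd Sunday is 1999-08-15.
3rd Sunday of September 1999: 1999-09-19.
3rd Sunday of October 1999: 1999-10-17.
November 1999 — 3rd Sunday is 1999-11-21.
3rd Sunday of December 1999: 1999-12-19.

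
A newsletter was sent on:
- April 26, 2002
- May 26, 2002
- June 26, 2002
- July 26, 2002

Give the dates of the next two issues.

August 26, 2002; September 26, 2002

Gaps: 30, 31, 30 days — not constant. Every event is on the 26th of the month.
Pattern: the 26th of each month.
Next: August 2002 → August 26, 2002.
September 2002: September 26, 2002.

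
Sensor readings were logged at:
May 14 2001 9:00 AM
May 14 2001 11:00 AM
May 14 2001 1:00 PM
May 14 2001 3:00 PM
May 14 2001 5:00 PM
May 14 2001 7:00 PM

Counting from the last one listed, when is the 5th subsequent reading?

Gaps: 2, 2, 2, 2, 2 hours — each event is 2 hours after the previous one.
May 14 2001 7:00 PM + 2 h = May 14 2001 9:00 PM.
May 14 2001 9:00 PM + 2 h = May 14 2001 11:00 PM.
May 14 2001 11:00 PM + 2 h = May 15 2001 1:00 AM.
May 15 2001 1:00 AM + 2 h = May 15 2001 3:00 AM.
May 15 2001 3:00 AM + 2 h = May 15 2001 5:00 AM.

May 15 2001 5:00 AM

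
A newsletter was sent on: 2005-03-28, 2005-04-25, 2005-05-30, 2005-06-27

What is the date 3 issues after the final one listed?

2005-09-26

All Mondays; the gaps (28, 35, 28) vary with month length.
This is the last Monday of each month.
July 2005 ends with Monday 2005-07-25.
August 2005 ends with Monday 2005-08-29.
September 2005 ends with Monday 2005-09-26.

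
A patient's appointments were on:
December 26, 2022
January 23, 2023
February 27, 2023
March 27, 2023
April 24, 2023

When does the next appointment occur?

Gaps: 28, 35, 28, 28 days — a mix of 28 and 35. Every date is a Monday.
Each is the 4th Monday of its month.
May 2023 — 4th Monday is May 22, 2023.

May 22, 2023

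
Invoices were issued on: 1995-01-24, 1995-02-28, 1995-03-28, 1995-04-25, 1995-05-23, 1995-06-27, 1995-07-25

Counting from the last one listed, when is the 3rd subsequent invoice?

Gaps: 35, 28, 28, 28, 35, 28 days — a mix of 28 and 35. Every date is a Tuesday.
Each is the 4th Tuesday of its month.
4th Tuesday of August 1995: 1995-08-22.
September 1995 — 4th Tuesday is 1995-09-26.
October 1995 — 4th Tuesday is 1995-10-24.

1995-10-24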